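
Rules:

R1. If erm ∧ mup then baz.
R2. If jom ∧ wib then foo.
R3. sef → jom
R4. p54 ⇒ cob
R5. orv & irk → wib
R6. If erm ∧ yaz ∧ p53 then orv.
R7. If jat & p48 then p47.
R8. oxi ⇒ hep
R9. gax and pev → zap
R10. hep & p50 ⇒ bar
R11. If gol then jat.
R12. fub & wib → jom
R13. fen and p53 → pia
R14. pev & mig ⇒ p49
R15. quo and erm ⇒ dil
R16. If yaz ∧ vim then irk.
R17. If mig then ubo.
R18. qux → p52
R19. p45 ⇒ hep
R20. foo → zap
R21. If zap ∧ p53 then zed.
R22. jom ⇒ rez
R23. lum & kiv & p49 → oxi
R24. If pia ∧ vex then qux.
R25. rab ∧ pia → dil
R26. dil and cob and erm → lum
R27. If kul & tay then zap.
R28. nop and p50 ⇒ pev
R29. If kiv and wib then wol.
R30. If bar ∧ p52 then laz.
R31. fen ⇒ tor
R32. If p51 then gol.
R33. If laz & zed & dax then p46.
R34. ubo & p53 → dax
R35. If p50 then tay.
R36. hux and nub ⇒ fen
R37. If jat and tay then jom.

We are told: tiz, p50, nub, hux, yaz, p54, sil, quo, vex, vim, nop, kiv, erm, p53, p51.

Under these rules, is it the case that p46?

No

Forward chaining from the given facts derives: cob, orv, dil, irk, lum, pev, gol, tay, fen, wib, jat, pia, qux, wol, tor, jom, foo, p52, zap, zed, rez.
The only rule concluding p46 is R33, which needs laz; that is never established.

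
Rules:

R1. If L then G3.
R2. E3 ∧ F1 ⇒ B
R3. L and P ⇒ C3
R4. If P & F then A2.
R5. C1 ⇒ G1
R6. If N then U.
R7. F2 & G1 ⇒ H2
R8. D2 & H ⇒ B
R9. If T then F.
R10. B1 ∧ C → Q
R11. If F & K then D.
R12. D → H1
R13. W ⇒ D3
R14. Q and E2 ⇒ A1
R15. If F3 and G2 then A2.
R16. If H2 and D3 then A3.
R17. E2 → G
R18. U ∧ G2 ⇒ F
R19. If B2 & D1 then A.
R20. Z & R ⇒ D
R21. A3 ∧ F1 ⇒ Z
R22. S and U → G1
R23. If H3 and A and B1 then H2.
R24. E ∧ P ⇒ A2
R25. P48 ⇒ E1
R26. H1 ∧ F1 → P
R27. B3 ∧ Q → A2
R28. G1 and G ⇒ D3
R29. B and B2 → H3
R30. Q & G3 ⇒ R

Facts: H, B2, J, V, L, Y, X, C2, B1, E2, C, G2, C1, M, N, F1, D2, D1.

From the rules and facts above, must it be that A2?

Yes

G3  (by R1: L)
G1  (by R5: C1)
U  (by R6: N)
B  (by R8: D2, H)
Q  (by R10: B1, C)
G  (by R17: E2)
F  (by R18: U, G2)
A  (by R19: B2, D1)
D3  (by R28: G1, G)
H3  (by R29: B, B2)
R  (by R30: Q, G3)
H2  (by R23: H3, A, B1)
A3  (by R16: H2, D3)
Z  (by R21: A3, F1)
D  (by R20: Z, R)
H1  (by R12: D)
P  (by R26: H1, F1)
A2  (by R4: P, F)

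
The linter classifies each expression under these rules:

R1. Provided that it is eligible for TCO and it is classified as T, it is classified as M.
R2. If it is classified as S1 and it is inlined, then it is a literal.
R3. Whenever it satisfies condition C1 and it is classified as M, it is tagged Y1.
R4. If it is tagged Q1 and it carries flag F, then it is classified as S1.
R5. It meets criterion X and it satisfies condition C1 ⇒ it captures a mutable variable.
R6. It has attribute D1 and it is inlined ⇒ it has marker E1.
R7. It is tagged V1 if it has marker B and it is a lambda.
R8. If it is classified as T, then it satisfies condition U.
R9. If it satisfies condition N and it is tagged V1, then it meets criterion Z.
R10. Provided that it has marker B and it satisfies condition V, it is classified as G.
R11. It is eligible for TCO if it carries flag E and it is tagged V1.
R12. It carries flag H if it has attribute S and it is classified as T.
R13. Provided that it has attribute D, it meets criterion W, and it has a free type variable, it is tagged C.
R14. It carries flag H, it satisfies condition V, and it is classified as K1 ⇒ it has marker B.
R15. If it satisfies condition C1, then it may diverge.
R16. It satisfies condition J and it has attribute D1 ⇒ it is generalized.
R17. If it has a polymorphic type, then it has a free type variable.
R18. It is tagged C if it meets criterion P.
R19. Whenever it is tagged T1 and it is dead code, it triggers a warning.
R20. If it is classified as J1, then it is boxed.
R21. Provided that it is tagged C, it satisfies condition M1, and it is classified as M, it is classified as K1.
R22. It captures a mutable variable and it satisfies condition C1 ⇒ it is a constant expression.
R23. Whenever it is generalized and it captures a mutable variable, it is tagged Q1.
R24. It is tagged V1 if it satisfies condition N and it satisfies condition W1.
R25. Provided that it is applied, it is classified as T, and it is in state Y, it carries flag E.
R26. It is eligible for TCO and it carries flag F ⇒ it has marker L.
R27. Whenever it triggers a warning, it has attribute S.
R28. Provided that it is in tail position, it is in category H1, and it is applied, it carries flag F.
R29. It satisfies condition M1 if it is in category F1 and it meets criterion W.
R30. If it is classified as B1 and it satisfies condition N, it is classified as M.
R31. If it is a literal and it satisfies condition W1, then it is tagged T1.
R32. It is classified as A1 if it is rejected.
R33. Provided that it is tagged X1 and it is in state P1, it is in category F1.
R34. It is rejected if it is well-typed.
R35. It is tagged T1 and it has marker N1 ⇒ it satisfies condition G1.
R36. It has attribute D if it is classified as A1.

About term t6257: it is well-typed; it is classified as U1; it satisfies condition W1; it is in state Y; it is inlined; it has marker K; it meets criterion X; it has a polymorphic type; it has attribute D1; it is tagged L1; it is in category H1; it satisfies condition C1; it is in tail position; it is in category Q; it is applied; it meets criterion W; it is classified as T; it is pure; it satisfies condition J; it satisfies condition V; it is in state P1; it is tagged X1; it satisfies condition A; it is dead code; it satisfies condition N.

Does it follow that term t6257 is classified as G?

By R5 (it meets criterion X, it satisfies condition C1): it captures a mutable variable.
By R16 (it satisfies condition J, it has attribute D1): it is generalized.
By R17 (it has a polymorphic type): it has a free type variable.
By R23 (it is generalized, it captures a mutable variable): it is tagged Q1.
By R24 (it satisfies condition N, it satisfies condition W1): it is tagged V1.
By R25 (it is applied, it is classified as T, it is in state Y): it carries flag E.
By R28 (it is in tail position, it is in category H1, it is applied): it carries flag F.
By R33 (it is tagged X1, it is in state P1): it is in category F1.
By R34 (it is well-typed): it is rejected.
By R4 (it is tagged Q1, it carries flag F): it is classified as S1.
By R11 (it carries flag E, it is tagged V1): it is eligible for TCO.
By R29 (it is in category F1, it meets criterion W): it satisfies condition M1.
By R32 (it is rejected): it is classified as A1.
By R36 (it is classified as A1): it has attribute D.
By R1 (it is eligible for TCO, it is classified as T): it is classified as M.
By R2 (it is classified as S1, it is inlined): it is a literal.
By R13 (it has attribute D, it meets criterion W, it has a free type variable): it is tagged C.
By R21 (it is tagged C, it satisfies condition M1, it is classified as M): it is classified as K1.
By R31 (it is a literal, it satisfies condition W1): it is tagged T1.
By R19 (it is tagged T1, it is dead code): it triggers a warning.
By R27 (it triggers a warning): it has attribute S.
By R12 (it has attribute S, it is classified as T): it carries flag H.
By R14 (it carries flag H, it satisfies condition V, it is classified as K1): it has marker B.
By R10 (it has marker B, it satisfies condition V): it is classified as G.

Yes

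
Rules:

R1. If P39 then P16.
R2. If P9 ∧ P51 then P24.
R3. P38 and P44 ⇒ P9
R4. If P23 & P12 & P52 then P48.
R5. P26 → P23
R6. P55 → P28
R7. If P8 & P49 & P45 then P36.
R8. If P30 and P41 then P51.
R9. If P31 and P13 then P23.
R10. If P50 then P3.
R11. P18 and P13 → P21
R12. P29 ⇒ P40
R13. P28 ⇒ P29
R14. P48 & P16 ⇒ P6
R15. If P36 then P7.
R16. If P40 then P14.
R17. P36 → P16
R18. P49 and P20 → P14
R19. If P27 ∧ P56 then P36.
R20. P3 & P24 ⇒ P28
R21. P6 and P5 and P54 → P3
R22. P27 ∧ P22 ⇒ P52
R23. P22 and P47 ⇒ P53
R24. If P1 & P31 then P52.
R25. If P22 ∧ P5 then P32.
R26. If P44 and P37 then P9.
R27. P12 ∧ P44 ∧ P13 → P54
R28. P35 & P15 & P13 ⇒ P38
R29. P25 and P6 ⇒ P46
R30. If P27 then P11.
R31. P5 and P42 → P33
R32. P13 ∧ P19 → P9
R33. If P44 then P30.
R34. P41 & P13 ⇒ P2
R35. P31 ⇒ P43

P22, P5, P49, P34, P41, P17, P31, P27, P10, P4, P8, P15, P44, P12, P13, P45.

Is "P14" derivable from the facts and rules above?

Forward chaining from the given facts derives: P36, P23, P7, P16, P52, P32, P54, P11, P30, P2, P43, P48, P51, P6, P3.
Rules concluding P14: R16 needs P40; R18 needs P20 — none of these are established.

No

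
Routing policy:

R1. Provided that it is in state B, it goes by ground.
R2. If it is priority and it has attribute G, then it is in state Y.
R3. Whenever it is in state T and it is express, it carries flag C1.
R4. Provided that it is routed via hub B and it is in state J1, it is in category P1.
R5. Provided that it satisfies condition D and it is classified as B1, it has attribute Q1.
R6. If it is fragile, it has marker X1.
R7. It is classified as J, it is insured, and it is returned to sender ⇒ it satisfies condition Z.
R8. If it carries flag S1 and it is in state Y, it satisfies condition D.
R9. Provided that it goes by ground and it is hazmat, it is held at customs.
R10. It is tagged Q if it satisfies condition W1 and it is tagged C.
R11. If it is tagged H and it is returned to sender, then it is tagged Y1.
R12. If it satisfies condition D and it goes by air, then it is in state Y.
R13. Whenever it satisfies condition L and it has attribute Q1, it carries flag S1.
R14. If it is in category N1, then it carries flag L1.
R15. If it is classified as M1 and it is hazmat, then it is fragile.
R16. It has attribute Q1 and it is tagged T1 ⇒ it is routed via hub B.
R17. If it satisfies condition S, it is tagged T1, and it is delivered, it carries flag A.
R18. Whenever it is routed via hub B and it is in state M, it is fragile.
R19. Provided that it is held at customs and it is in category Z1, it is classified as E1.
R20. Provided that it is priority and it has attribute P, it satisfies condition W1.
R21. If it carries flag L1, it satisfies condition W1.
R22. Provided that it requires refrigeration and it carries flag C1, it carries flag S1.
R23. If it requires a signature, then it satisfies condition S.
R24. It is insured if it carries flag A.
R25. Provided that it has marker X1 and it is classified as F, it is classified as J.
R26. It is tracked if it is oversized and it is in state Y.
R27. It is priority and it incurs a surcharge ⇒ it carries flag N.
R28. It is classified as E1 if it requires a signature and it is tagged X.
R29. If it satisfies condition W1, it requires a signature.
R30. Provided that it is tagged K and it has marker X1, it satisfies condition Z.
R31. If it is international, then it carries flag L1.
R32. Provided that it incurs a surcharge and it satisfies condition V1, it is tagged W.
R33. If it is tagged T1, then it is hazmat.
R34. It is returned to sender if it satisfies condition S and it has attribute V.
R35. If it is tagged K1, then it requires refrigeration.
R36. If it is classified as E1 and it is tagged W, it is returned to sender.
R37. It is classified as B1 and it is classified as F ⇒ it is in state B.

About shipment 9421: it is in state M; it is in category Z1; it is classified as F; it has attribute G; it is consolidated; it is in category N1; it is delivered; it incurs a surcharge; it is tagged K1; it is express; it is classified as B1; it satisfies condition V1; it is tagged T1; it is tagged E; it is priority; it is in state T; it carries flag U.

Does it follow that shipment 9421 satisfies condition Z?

By R2 (it is priority, it has attribute G): it is in state Y.
By R3 (it is in state T, it is express): it carries flag C1.
By R14 (it is in category N1): it carries flag L1.
By R21 (it carries flag L1): it satisfies condition W1.
By R29 (it satisfies condition W1): it requires a signature.
By R32 (it incurs a surcharge, it satisfies condition V1): it is tagged W.
By R33 (it is tagged T1): it is hazmat.
By R35 (it is tagged K1): it requires refrigeration.
By R37 (it is classified as B1, it is classified as F): it is in state B.
By R1 (it is in state B): it goes by ground.
By R9 (it goes by ground, it is hazmat): it is held at customs.
By R19 (it is held at customs, it is in category Z1): it is classified as E1.
By R22 (it requires refrigeration, it carries flag C1): it carries flag S1.
By R23 (it requires a signature): it satisfies condition S.
By R36 (it is classified as E1, it is tagged W): it is returned to sender.
By R8 (it carries flag S1, it is in state Y): it satisfies condition D.
By R17 (it satisfies condition S, it is tagged T1, it is delivered): it carries flag A.
By R24 (it carries flag A): it is insured.
By R5 (it satisfies condition D, it is classified as B1): it has attribute Q1.
By R16 (it has attribute Q1, it is tagged T1): it is routed via hub B.
By R18 (it is routed via hub B, it is in state M): it is fragile.
By R6 (it is fragile): it has marker X1.
By R25 (it has marker X1, it is classified as F): it is classified as J.
By R7 (it is classified as J, it is insured, it is returned to sender): it satisfies condition Z.

Yes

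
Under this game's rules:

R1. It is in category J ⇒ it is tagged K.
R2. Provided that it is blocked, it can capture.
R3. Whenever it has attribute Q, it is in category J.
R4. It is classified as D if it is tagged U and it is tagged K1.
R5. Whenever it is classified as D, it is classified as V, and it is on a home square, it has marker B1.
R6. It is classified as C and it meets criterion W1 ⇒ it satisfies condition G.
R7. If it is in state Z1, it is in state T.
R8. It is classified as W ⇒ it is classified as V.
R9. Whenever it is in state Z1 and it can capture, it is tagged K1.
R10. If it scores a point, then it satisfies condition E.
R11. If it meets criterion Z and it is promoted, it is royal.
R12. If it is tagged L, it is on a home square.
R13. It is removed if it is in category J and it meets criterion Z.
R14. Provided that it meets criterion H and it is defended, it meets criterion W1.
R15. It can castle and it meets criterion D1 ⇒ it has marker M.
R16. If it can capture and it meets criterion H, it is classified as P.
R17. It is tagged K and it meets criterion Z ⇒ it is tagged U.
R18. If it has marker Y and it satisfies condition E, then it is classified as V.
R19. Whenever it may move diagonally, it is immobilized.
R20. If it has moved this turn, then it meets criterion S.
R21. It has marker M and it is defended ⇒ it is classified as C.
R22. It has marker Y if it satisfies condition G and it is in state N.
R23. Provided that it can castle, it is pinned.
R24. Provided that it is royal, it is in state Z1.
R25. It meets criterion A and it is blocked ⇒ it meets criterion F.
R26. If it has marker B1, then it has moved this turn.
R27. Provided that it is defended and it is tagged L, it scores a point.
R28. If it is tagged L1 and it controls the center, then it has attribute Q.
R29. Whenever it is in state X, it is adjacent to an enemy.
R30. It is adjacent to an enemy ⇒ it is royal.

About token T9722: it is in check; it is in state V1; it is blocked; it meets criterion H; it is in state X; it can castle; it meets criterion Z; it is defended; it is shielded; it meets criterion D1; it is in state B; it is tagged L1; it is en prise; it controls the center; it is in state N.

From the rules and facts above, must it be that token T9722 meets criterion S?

No

Forward chaining from the given facts derives: can capture, meets criterion W1, has marker M, is classified as P, is classified as C, is pinned, has attribute Q, is adjacent to an enemy, is royal, is in category J, satisfies condition G, is removed, has marker Y, is in state Z1, is tagged K, is in state T, is tagged K1, is tagged U, is classified as D.
The only rule concluding "it meets criterion S" is R20, which needs "it has moved this turn"; that is never established.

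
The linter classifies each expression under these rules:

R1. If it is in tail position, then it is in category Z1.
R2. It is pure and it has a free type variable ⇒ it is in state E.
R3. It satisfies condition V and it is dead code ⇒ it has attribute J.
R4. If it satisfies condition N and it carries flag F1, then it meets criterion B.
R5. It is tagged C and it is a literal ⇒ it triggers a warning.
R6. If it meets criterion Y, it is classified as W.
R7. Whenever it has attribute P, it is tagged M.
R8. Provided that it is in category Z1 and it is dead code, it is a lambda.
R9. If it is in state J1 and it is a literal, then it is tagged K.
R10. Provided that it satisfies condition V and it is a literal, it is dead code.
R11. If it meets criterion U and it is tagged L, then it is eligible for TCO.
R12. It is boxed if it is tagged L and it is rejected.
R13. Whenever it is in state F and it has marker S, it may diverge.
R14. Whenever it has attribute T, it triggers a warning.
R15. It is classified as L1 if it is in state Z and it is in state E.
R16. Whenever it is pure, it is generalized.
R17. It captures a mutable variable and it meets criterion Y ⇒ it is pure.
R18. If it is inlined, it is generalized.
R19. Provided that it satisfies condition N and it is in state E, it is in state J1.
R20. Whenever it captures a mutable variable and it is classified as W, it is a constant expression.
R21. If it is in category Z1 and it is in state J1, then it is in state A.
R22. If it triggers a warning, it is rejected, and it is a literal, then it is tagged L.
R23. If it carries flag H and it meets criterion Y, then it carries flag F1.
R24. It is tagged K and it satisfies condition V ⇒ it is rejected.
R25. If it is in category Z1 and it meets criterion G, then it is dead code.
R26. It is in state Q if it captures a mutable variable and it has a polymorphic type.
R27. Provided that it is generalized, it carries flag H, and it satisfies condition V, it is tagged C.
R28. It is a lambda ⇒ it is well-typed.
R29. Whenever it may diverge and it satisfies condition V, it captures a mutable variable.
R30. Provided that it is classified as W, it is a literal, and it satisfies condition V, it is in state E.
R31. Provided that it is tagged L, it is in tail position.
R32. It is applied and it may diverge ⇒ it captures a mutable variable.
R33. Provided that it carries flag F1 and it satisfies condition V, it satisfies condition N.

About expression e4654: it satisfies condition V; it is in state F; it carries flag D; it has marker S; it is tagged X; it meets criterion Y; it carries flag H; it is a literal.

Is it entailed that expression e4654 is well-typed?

Yes

By R6 (it meets criterion Y): it is classified as W.
By R10 (it satisfies condition V, it is a literal): it is dead code.
By R13 (it is in state F, it has marker S): it may diverge.
By R23 (it carries flag H, it meets criterion Y): it carries flag F1.
By R29 (it may diverge, it satisfies condition V): it captures a mutable variable.
By R30 (it is classified as W, it is a literal, it satisfies condition V): it is in state E.
By R33 (it carries flag F1, it satisfies condition V): it satisfies condition N.
By R17 (it captures a mutable variable, it meets criterion Y): it is pure.
By R19 (it satisfies condition N, it is in state E): it is in state J1.
By R9 (it is in state J1, it is a literal): it is tagged K.
By R16 (it is pure): it is generalized.
By R24 (it is tagged K, it satisfies condition V): it is rejected.
By R27 (it is generalized, it carries flag H, it satisfies condition V): it is tagged C.
By R5 (it is tagged C, it is a literal): it triggers a warning.
By R22 (it triggers a warning, it is rejected, it is a literal): it is tagged L.
By R31 (it is tagged L): it is in tail position.
By R1 (it is in tail position): it is in category Z1.
By R8 (it is in category Z1, it is dead code): it is a lambda.
By R28 (it is a lambda): it is well-typed.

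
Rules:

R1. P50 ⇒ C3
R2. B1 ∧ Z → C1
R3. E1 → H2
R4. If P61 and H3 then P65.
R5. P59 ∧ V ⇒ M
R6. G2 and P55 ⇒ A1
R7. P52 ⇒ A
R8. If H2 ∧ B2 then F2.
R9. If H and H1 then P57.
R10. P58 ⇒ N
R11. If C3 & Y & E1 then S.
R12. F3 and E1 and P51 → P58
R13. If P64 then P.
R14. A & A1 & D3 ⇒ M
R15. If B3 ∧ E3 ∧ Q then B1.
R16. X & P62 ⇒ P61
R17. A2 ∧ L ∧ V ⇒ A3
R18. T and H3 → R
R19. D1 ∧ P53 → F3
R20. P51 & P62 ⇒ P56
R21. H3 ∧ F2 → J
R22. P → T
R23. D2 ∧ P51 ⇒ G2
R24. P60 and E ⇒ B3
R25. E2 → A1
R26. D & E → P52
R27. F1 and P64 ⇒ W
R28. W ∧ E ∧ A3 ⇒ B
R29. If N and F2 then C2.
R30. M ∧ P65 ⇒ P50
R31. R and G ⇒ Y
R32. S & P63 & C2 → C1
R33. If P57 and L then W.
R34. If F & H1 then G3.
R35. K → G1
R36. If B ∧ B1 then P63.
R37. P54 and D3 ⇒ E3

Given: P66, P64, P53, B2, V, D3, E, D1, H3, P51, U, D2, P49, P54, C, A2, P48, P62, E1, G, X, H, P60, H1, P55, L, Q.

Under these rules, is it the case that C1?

Forward chaining from the given facts derives: H2, F2, P57, P, P61, A3, F3, P56, J, T, G2, B3, W, E3, P65, A1, P58, B1, R, B, Y, P63, N, C2.
Rules concluding C1: R2 needs Z; R32 needs S — none of these are established.

No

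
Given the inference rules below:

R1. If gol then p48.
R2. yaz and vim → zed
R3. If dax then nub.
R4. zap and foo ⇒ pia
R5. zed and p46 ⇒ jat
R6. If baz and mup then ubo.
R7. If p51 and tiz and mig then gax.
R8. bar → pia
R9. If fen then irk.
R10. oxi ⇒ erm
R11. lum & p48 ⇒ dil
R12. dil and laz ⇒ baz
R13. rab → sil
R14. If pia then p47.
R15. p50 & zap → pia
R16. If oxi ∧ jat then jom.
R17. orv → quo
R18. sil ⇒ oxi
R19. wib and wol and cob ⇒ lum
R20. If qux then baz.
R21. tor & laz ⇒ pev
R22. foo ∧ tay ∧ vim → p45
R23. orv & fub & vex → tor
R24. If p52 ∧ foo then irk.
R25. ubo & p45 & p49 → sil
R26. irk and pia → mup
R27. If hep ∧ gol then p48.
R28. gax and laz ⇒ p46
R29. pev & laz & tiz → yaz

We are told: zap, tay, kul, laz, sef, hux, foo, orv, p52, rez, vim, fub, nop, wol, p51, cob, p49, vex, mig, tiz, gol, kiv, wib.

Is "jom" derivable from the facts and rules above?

p48  (by R1: gol)
pia  (by R4: zap, foo)
gax  (by R7: p51, tiz, mig)
lum  (by R19: wib, wol, cob)
p45  (by R22: foo, tay, vim)
tor  (by R23: orv, fub, vex)
irk  (by R24: p52, foo)
mup  (by R26: irk, pia)
p46  (by R28: gax, laz)
dil  (by R11: lum, p48)
baz  (by R12: dil, laz)
pev  (by R21: tor, laz)
yaz  (by R29: pev, laz, tiz)
zed  (by R2: yaz, vim)
jat  (by R5: zed, p46)
ubo  (by R6: baz, mup)
sil  (by R25: ubo, p45, p49)
oxi  (by R18: sil)
jom  (by R16: oxi, jat)

Yes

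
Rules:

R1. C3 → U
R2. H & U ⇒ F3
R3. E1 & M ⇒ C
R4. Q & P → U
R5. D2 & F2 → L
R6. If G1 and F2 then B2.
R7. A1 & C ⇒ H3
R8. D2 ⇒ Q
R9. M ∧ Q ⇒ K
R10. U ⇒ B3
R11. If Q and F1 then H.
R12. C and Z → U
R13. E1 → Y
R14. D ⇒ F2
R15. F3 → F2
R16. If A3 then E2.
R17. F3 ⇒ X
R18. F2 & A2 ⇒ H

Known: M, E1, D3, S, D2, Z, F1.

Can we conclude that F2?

Yes

C  (by R3: E1, M)
Q  (by R8: D2)
H  (by R11: Q, F1)
U  (by R12: C, Z)
F3  (by R2: H, U)
F2  (by R15: F3)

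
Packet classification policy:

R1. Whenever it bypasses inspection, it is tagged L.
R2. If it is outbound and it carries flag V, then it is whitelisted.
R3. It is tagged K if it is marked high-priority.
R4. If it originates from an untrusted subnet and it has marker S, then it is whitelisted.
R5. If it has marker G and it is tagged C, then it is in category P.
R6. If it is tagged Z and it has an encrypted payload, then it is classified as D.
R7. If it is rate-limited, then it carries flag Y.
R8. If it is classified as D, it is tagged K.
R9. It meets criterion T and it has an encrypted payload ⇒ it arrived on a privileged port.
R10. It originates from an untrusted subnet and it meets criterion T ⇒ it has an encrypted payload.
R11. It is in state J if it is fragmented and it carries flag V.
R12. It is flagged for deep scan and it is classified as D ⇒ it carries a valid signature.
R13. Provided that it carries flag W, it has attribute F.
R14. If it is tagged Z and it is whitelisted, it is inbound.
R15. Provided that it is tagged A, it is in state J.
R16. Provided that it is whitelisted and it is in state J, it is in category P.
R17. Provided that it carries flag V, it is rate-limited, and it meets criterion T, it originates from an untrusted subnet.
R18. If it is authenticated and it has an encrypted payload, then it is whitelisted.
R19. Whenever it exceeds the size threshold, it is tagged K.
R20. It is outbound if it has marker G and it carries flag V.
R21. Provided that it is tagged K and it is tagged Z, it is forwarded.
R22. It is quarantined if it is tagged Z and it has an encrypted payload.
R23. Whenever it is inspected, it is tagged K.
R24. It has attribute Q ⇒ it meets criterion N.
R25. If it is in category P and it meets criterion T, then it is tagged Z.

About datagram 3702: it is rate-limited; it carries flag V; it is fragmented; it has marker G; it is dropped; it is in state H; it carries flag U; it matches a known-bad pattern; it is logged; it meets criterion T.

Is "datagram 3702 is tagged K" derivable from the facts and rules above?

By R11 (it is fragmented, it carries flag V): it is in state J.
By R17 (it carries flag V, it is rate-limited, it meets criterion T): it originates from an untrusted subnet.
By R20 (it has marker G, it carries flag V): it is outbound.
By R2 (it is outbound, it carries flag V): it is whitelisted.
By R10 (it originates from an untrusted subnet, it meets criterion T): it has an encrypted payload.
By R16 (it is whitelisted, it is in state J): it is in category P.
By R25 (it is in category P, it meets criterion T): it is tagged Z.
By R6 (it is tagged Z, it has an encrypted payload): it is classified as D.
By R8 (it is classified as D): it is tagged K.

Yes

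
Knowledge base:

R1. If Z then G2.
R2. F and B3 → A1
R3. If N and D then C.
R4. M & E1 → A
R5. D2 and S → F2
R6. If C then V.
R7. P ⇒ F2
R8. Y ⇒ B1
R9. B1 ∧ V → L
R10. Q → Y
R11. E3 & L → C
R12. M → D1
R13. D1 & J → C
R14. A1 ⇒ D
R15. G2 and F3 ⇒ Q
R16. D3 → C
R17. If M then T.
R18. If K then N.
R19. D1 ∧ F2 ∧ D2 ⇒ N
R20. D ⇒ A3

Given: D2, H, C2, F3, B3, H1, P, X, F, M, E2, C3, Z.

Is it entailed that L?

G2  (by R1: Z)
A1  (by R2: F, B3)
F2  (by R7: P)
D1  (by R12: M)
D  (by R14: A1)
Q  (by R15: G2, F3)
N  (by R19: D1, F2, D2)
C  (by R3: N, D)
V  (by R6: C)
Y  (by R10: Q)
B1  (by R8: Y)
L  (by R9: B1, V)

Yes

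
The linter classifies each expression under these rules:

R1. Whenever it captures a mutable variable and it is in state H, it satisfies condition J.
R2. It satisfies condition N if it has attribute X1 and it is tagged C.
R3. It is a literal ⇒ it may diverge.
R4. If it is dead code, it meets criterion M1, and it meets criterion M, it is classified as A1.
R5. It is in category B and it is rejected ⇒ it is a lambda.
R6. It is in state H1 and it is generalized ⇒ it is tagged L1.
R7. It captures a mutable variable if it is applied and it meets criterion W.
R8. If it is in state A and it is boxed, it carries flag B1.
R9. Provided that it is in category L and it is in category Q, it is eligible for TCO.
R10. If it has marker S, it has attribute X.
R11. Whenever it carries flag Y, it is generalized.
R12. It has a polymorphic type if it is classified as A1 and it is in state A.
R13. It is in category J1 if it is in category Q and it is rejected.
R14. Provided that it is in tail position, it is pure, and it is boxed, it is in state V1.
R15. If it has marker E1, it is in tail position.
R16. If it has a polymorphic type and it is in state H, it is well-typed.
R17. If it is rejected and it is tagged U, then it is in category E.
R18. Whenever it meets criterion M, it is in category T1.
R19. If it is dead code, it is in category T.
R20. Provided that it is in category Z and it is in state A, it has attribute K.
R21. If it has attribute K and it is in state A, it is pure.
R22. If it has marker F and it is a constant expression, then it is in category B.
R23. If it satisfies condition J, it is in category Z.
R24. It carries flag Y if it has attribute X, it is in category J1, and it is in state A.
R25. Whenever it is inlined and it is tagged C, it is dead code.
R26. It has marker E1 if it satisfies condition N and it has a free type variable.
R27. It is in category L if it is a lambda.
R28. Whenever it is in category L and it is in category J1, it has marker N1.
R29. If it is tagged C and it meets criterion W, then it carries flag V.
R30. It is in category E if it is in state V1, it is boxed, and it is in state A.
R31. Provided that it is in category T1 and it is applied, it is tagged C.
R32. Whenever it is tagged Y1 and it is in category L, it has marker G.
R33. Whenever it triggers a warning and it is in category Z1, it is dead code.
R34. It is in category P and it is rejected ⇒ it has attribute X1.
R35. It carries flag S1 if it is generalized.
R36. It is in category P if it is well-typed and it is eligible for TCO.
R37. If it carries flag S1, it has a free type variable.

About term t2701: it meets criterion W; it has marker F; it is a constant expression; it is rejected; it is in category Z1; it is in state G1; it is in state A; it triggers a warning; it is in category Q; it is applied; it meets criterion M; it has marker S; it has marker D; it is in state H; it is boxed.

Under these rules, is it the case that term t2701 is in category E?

No

Forward chaining from the given facts derives: captures a mutable variable, carries flag B1, has attribute X, is in category J1, is in category T1, is in category B, carries flag Y, is tagged C, is dead code, satisfies condition J, is a lambda, is generalized, is in category T, is in category Z, is in category L, has marker N1, carries flag V, carries flag S1, has a free type variable, is eligible for TCO, has attribute K, is pure.
Rules concluding "it is in category E": R17 needs "it is tagged U"; R30 needs "it is in state V1" — none of these are established.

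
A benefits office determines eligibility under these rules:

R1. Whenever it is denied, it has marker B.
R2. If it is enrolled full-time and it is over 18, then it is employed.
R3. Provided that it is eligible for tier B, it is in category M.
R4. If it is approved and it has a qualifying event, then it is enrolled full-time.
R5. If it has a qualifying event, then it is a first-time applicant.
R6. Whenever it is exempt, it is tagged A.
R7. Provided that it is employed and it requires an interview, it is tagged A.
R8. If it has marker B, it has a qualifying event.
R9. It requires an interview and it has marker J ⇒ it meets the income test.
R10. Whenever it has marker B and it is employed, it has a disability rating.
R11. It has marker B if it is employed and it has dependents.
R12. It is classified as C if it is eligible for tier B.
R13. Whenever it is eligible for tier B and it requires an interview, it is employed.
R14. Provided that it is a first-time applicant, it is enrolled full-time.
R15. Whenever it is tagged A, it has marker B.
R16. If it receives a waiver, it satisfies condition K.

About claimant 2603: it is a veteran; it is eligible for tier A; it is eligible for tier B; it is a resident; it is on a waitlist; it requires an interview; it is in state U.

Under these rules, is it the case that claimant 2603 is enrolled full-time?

Yes

By R13 (it is eligible for tier B, it requires an interview): it is employed.
By R7 (it is employed, it requires an interview): it is tagged A.
By R15 (it is tagged A): it has marker B.
By R8 (it has marker B): it has a qualifying event.
By R5 (it has a qualifying event): it is a first-time applicant.
By R14 (it is a first-time applicant): it is enrolled full-time.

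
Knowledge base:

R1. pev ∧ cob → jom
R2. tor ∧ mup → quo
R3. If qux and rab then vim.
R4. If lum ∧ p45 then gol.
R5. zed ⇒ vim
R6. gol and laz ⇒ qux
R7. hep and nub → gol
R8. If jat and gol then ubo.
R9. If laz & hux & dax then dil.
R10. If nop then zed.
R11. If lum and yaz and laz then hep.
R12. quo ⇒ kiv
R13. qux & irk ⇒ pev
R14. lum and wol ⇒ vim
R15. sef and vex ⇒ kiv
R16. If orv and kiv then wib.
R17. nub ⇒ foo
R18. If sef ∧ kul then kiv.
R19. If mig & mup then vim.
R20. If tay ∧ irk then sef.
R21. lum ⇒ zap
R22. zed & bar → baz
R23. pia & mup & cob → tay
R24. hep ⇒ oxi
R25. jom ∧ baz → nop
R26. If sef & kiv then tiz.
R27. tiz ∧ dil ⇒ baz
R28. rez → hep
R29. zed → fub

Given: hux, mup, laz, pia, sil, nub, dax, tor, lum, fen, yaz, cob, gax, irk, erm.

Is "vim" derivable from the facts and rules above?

Yes

quo  (by R2: tor, mup)
dil  (by R9: laz, hux, dax)
hep  (by R11: lum, yaz, laz)
kiv  (by R12: quo)
tay  (by R23: pia, mup, cob)
gol  (by R7: hep, nub)
sef  (by R20: tay, irk)
tiz  (by R26: sef, kiv)
baz  (by R27: tiz, dil)
qux  (by R6: gol, laz)
pev  (by R13: qux, irk)
jom  (by R1: pev, cob)
nop  (by R25: jom, baz)
zed  (by R10: nop)
vim  (by R5: zed)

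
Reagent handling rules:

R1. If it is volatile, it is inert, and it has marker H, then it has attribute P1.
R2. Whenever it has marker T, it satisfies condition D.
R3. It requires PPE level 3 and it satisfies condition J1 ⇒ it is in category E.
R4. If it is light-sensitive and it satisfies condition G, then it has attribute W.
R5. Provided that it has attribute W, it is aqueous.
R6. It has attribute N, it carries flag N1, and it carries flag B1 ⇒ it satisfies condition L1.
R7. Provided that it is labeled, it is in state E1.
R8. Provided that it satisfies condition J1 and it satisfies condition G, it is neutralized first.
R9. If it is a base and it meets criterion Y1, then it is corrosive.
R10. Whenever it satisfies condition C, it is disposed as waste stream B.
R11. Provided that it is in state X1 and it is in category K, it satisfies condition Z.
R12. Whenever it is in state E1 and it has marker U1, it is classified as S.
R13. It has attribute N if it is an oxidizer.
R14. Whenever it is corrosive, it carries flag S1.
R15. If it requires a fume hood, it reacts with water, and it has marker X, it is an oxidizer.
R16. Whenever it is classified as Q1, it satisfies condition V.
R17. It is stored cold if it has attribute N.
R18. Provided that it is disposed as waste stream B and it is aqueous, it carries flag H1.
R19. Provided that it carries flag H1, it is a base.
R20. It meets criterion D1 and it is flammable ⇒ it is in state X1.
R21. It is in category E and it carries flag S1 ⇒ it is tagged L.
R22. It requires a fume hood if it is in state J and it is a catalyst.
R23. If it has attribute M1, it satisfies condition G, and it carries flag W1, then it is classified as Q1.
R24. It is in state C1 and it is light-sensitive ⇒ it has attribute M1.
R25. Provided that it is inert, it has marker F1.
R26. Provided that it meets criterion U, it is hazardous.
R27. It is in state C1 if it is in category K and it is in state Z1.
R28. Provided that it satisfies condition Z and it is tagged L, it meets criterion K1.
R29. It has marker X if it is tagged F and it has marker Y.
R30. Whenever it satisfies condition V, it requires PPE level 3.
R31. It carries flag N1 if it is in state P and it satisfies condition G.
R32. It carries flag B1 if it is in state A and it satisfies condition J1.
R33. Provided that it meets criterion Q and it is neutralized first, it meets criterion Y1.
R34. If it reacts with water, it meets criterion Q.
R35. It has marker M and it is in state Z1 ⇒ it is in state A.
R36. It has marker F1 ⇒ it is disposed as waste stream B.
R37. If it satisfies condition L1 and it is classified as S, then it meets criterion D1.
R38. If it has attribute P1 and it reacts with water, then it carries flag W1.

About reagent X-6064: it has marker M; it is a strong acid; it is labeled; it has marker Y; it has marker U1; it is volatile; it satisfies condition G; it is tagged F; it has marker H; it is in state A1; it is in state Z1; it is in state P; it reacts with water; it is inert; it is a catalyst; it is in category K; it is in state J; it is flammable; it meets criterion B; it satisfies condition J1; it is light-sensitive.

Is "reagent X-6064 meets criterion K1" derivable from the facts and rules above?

By R1 (it is volatile, it is inert, it has marker H): it has attribute P1.
By R4 (it is light-sensitive, it satisfies condition G): it has attribute W.
By R5 (it has attribute W): it is aqueous.
By R7 (it is labeled): it is in state E1.
By R8 (it satisfies condition J1, it satisfies condition G): it is neutralized first.
By R12 (it is in state E1, it has marker U1): it is classified as S.
By R22 (it is in state J, it is a catalyst): it requires a fume hood.
By R25 (it is inert): it has marker F1.
By R27 (it is in category K, it is in state Z1): it is in state C1.
By R29 (it is tagged F, it has marker Y): it has marker X.
By R31 (it is in state P, it satisfies condition G): it carries flag N1.
By R34 (it reacts with water): it meets criterion Q.
By R35 (it has marker M, it is in state Z1): it is in state A.
By R36 (it has marker F1): it is disposed as waste stream B.
By R38 (it has attribute P1, it reacts with water): it carries flag W1.
By R15 (it requires a fume hood, it reacts with water, it has marker X): it is an oxidizer.
By R18 (it is disposed as waste stream B, it is aqueous): it carries flag H1.
By R19 (it carries flag H1): it is a base.
By R24 (it is in state C1, it is light-sensitive): it has attribute M1.
By R32 (it is in state A, it satisfies condition J1): it carries flag B1.
By R33 (it meets criterion Q, it is neutralized first): it meets criterion Y1.
By R9 (it is a base, it meets criterion Y1): it is corrosive.
By R13 (it is an oxidizer): it has attribute N.
By R14 (it is corrosive): it carries flag S1.
By R23 (it has attribute M1, it satisfies condition G, it carries flag W1): it is classified as Q1.
By R6 (it has attribute N, it carries flag N1, it carries flag B1): it satisfies condition L1.
By R16 (it is classified as Q1): it satisfies condition V.
By R30 (it satisfies condition V): it requires PPE level 3.
By R37 (it satisfies condition L1, it is classified as S): it meets criterion D1.
By R3 (it requires PPE level 3, it satisfies condition J1): it is in category E.
By R20 (it meets criterion D1, it is flammable): it is in state X1.
By R21 (it is in category E, it carries flag S1): it is tagged L.
By R11 (it is in state X1, it is in category K): it satisfies condition Z.
By R28 (it satisfies condition Z, it is tagged L): it meets criterion K1.

Yes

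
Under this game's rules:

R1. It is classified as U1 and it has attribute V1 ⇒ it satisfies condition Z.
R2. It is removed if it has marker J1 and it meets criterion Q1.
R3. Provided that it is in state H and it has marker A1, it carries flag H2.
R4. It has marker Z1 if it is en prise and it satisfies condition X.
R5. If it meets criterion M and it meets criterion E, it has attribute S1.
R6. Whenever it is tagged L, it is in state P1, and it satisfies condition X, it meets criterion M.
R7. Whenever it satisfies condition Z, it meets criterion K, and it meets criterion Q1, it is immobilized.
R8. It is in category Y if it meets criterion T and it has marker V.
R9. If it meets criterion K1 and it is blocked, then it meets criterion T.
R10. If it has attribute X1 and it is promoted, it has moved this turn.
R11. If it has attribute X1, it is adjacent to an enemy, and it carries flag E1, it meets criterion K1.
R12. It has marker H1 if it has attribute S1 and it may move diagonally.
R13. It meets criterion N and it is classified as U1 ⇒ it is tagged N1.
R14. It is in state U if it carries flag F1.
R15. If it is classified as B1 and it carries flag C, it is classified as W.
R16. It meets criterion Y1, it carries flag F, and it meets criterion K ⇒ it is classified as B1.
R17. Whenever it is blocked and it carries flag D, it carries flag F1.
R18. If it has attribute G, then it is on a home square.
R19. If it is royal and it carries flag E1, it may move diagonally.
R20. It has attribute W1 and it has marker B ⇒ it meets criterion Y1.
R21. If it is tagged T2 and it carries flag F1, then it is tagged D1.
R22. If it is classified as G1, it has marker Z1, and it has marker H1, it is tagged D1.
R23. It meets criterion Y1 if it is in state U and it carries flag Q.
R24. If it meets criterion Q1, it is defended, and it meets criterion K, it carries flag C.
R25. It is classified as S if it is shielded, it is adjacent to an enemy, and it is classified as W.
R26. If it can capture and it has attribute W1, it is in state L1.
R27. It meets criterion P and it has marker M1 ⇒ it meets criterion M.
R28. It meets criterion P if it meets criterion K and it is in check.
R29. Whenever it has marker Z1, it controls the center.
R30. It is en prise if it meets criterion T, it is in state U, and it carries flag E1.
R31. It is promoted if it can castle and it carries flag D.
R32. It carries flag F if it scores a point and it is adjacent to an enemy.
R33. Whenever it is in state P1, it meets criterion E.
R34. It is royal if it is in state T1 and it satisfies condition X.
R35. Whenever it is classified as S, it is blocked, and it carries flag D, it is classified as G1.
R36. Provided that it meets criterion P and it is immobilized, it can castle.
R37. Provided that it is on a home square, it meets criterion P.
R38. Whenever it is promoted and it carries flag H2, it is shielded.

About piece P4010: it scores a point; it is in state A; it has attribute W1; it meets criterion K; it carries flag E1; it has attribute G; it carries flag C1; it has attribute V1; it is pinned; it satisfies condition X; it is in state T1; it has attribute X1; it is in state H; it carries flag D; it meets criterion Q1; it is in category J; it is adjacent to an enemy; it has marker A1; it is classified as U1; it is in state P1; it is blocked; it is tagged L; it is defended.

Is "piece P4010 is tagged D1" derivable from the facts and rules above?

Forward chaining from the given facts derives: satisfies condition Z, carries flag H2, meets criterion M, is immobilized, meets criterion K1, carries flag F1, is on a home square, carries flag C, carries flag F, meets criterion E, is royal, meets criterion P, has attribute S1, meets criterion T, is in state U, may move diagonally, is en prise, can castle, has marker Z1, has marker H1, controls the center, is promoted, is shielded, has moved this turn.
Rules concluding "it is tagged D1": R21 needs "it is tagged T2"; R22 needs "it is classified as G1" — none of these are established.

No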